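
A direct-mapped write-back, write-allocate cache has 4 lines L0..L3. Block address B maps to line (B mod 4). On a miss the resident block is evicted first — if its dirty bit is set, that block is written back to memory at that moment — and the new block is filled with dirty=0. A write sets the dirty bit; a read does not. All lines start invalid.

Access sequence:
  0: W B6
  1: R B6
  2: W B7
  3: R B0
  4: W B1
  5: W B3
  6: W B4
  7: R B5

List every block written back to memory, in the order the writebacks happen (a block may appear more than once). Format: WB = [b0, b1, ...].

WB = [7, 1]

0: W B6 → L2 miss [D]
1: R B6 → L2 hit [D]
2: W B7 → L3 miss [D]
3: R B0 → L0 miss [-]
4: W B1 → L1 miss [D]
5: W B3 → L3 miss wb→B7 [D]
6: W B4 → L0 miss [D]
7: R B5 → L1 miss wb→B1 [-]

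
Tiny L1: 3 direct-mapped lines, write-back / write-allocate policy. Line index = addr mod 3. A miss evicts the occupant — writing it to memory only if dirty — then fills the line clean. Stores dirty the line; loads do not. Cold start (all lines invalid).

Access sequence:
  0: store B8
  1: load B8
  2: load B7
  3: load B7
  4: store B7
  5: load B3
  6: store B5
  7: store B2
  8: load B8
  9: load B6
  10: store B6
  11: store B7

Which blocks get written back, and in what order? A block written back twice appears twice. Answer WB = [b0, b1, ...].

0: W B8 → L2 miss [D]
1: R B8 → L2 hit [D]
2: R B7 → L1 miss [-]
3: R B7 → L1 hit [-]
4: W B7 → L1 hit [D]
5: R B3 → L0 miss [-]
6: W B5 → L2 miss wb→B8 [D]
7: W B2 → L2 miss wb→B5 [D]
8: R B8 → L2 miss wb→B2 [-]
9: R B6 → L0 miss [-]
10: W B6 → L0 hit [D]
11: W B7 → L1 hit [D]

WB = [8, 5, 2]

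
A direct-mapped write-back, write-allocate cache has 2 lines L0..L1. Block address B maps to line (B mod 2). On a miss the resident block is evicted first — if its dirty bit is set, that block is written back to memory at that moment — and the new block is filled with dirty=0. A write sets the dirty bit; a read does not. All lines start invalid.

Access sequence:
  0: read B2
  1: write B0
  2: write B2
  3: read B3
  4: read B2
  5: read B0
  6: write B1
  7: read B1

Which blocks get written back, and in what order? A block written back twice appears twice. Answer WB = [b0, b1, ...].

WB = [0, 2]

0: R B2 → L0 miss [-]
1: W B0 → L0 miss [D]
2: W B2 → L0 miss wb→B0 [D]
3: R B3 → L1 miss [-]
4: R B2 → L0 hit [D]
5: R B0 → L0 miss wb→B2 [-]
6: W B1 → L1 miss [D]
7: R B1 → L1 hit [D]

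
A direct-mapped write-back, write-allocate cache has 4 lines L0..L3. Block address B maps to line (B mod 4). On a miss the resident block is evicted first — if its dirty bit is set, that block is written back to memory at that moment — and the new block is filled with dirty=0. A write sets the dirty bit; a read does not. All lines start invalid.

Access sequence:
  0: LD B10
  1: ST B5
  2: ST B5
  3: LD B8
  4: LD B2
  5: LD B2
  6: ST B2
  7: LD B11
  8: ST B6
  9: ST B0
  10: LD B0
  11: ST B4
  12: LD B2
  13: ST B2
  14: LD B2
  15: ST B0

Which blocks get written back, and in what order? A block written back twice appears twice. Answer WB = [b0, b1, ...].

0: R B10 → L2 miss [-]
1: W B5 → L1 miss [D]
2: W B5 → L1 hit [D]
3: R B8 → L0 miss [-]
4: R B2 → L2 miss [-]
5: R B2 → L2 hit [-]
6: W B2 → L2 hit [D]
7: R B11 → L3 miss [-]
8: W B6 → L2 miss wb→B2 [D]
9: W B0 → L0 miss [D]
10: R B0 → L0 hit [D]
11: W B4 → L0 miss wb→B0 [D]
12: R B2 → L2 miss wb→B6 [-]
13: W B2 → L2 hit [D]
14: R B2 → L2 hit [D]
15: W B0 → L0 miss wb→B4 [D]

WB = [2, 0, 6, 4]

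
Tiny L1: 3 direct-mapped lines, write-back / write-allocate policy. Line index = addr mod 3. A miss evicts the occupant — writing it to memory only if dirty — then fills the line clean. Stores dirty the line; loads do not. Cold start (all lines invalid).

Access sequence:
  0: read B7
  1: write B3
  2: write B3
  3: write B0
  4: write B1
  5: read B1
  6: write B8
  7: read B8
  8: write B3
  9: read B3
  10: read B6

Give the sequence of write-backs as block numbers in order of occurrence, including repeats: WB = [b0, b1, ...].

0: R B7 → L1 miss [-]
1: W B3 → L0 miss [D]
2: W B3 → L0 hit [D]
3: W B0 → L0 miss wb→B3 [D]
4: W B1 → L1 miss [D]
5: R B1 → L1 hit [D]
6: W B8 → L2 miss [D]
7: R B8 → L2 hit [D]
8: W B3 → L0 miss wb→B0 [D]
9: R B3 → L0 hit [D]
10: R B6 → L0 miss wb→B3 [-]

WB = [3, 0, 3]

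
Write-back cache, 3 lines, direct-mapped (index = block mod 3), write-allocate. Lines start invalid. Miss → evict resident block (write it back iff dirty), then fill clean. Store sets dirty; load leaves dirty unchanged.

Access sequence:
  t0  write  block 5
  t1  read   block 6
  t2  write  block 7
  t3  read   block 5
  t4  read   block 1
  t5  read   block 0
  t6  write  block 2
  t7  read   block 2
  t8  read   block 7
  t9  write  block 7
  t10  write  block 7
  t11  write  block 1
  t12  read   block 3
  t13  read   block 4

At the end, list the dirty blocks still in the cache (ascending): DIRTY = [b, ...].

DIRTY = [2]

  0 | W B5 → L2 miss [D]
  1 | R B6 → L0 miss [-]
  2 | W B7 → L1 miss [D]
  3 | R B5 → L2 hit [D]
  4 | R B1 → L1 miss wb→B7 [-]
  5 | R B0 → L0 miss [-]
  6 | W B2 → L2 miss wb→B5 [D]
  7 | R B2 → L2 hit [D]
  8 | R B7 → L1 miss [-]
  9 | W B7 → L1 hit [D]
  10 | W B7 → L1 hit [D]
  11 | W B1 → L1 miss wb→B7 [D]
  12 | R B3 → L0 miss [-]
  13 | R B4 → L1 miss wb→B1 [-]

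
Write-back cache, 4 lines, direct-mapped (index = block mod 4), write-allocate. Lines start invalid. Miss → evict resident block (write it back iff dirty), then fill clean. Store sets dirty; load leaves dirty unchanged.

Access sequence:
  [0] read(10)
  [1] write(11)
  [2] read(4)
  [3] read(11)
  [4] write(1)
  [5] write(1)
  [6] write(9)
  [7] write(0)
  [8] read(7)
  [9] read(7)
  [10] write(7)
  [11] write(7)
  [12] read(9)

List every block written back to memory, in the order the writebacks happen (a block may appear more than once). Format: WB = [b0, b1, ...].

0: R B10 → L2 miss [-]
1: W B11 → L3 miss [D]
2: R B4 → L0 miss [-]
3: R B11 → L3 hit [D]
4: W B1 → L1 miss [D]
5: W B1 → L1 hit [D]
6: W B9 → L1 miss wb→B1 [D]
7: W B0 → L0 miss [D]
8: R B7 → L3 miss wb→B11 [-]
9: R B7 → L3 hit [-]
10: W B7 → L3 hit [D]
11: W B7 → L3 hit [D]
12: R B9 → L1 hit [D]

WB = [1, 11]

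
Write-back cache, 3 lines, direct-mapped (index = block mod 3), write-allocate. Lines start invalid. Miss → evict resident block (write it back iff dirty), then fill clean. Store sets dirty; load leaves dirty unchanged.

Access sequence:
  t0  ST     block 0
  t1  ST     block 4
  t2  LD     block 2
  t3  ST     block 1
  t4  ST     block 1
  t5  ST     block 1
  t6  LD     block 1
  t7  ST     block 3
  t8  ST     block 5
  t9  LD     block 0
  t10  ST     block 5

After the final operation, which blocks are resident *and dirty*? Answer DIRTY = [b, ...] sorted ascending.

DIRTY = [1, 5]

  0 | W B0 → L0 miss [D]
  1 | W B4 → L1 miss [D]
  2 | R B2 → L2 miss [-]
  3 | W B1 → L1 miss wb→B4 [D]
  4 | W B1 → L1 hit [D]
  5 | W B1 → L1 hit [D]
  6 | R B1 → L1 hit [D]
  7 | W B3 → L0 miss wb→B0 [D]
  8 | W B5 → L2 miss [D]
  9 | R B0 → L0 miss wb→B3 [-]
  10 | W B5 → L2 hit [D]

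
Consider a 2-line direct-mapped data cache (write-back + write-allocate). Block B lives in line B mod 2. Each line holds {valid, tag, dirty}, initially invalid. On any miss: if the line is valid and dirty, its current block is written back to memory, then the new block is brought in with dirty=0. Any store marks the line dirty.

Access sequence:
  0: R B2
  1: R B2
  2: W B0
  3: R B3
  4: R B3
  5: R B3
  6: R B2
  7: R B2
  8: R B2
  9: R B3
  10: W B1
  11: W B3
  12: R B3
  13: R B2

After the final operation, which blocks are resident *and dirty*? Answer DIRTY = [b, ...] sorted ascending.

0: R B2 -> L0 miss  d=-]
1: R B2 -> L0 hit  d=-]
2: W B0 -> L0 miss  d=D]
3: R B3 -> L1 miss  d=-]
4: R B3 -> L1 hit  d=-]
5: R B3 -> L1 hit  d=-]
6: R B2 -> L0 miss wb->B0  d=-]
7: R B2 -> L0 hit  d=-]
8: R B2 -> L0 hit  d=-]
9: R B3 -> L1 hit  d=-]
10: W B1 -> L1 miss  d=D]
11: W B3 -> L1 miss wb->B1  d=D]
12: R B3 -> L1 hit  d=D]
13: R B2 -> L0 hit  d=-]

DIRTY = [3]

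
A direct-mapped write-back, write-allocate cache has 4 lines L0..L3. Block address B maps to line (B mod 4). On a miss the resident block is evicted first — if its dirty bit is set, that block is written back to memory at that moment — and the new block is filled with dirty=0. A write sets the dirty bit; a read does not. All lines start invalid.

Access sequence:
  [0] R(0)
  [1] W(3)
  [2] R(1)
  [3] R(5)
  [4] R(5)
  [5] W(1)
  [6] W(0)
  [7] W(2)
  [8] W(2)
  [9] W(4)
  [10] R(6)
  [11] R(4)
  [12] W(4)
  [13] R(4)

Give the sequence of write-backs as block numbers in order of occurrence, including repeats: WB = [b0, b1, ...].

  0 | R B0 → L0 miss [-]
  1 | W B3 → L3 miss [D]
  2 | R B1 → L1 miss [-]
  3 | R B5 → L1 miss [-]
  4 | R B5 → L1 hit [-]
  5 | W B1 → L1 miss [D]
  6 | W B0 → L0 hit [D]
  7 | W B2 → L2 miss [D]
  8 | W B2 → L2 hit [D]
  9 | W B4 → L0 miss wb→B0 [D]
  10 | R B6 → L2 miss wb→B2 [-]
  11 | R B4 → L0 hit [D]
  12 | W B4 → L0 hit [D]
  13 | R B4 → L0 hit [D]

WB = [0, 2]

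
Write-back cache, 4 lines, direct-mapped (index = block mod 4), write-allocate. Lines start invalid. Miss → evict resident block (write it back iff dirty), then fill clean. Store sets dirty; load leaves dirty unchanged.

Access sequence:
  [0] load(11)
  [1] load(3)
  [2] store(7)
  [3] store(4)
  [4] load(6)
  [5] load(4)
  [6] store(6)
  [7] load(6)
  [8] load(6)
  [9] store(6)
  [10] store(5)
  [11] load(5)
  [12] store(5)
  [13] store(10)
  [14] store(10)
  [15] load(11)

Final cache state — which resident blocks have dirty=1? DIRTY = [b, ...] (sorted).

  0 | R B11 → L3 miss [-]
  1 | R B3 → L3 miss [-]
  2 | W B7 → L3 miss [D]
  3 | W B4 → L0 miss [D]
  4 | R B6 → L2 miss [-]
  5 | R B4 → L0 hit [D]
  6 | W B6 → L2 hit [D]
  7 | R B6 → L2 hit [D]
  8 | R B6 → L2 hit [D]
  9 | W B6 → L2 hit [D]
  10 | W B5 → L1 miss [D]
  11 | R B5 → L1 hit [D]
  12 | W B5 → L1 hit [D]
  13 | W B10 → L2 miss wb→B6 [D]
  14 | W B10 → L2 hit [D]
  15 | R B11 → L3 miss wb→B7 [-]

DIRTY = [4, 5, 10]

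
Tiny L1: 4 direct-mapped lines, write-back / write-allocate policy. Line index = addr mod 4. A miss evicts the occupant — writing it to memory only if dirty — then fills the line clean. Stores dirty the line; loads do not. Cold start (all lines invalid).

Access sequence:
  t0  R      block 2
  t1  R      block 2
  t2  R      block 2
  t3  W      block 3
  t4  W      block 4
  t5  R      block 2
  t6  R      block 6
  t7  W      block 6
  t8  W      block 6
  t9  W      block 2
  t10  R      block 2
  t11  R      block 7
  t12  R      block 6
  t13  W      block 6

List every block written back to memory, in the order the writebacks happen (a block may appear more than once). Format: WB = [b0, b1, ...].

  0 | R B2 → L2 miss [-]
  1 | R B2 → L2 hit [-]
  2 | R B2 → L2 hit [-]
  3 | W B3 → L3 miss [D]
  4 | W B4 → L0 miss [D]
  5 | R B2 → L2 hit [-]
  6 | R B6 → L2 miss [-]
  7 | W B6 → L2 hit [D]
  8 | W B6 → L2 hit [D]
  9 | W B2 → L2 miss wb→B6 [D]
  10 | R B2 → L2 hit [D]
  11 | R B7 → L3 miss wb→B3 [-]
  12 | R B6 → L2 miss wb→B2 [-]
  13 | W B6 → L2 hit [D]

WB = [6, 3, 2]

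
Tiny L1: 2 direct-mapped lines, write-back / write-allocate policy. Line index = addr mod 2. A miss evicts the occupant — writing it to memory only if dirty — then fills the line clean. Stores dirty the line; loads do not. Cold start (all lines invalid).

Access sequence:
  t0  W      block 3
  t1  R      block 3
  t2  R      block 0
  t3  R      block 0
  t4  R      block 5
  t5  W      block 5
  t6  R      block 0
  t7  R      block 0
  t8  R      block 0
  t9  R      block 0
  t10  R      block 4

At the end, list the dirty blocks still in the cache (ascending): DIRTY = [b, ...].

DIRTY = [5]

0: W B3 → L1 miss [D]
1: R B3 → L1 hit [D]
2: R B0 → L0 miss [-]
3: R B0 → L0 hit [-]
4: R B5 → L1 miss wb→B3 [-]
5: W B5 → L1 hit [D]
6: R B0 → L0 hit [-]
7: R B0 → L0 hit [-]
8: R B0 → L0 hit [-]
9: R B0 → L0 hit [-]
10: R B4 → L0 miss [-]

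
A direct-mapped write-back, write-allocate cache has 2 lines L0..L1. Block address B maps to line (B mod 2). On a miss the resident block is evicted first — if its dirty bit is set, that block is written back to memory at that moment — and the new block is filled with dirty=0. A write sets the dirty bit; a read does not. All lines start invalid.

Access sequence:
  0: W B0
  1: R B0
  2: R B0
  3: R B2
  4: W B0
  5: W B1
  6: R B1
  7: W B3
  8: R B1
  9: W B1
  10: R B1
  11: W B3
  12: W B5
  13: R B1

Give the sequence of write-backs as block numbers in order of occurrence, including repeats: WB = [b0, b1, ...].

  0 | W B0 → L0 miss [D]
  1 | R B0 → L0 hit [D]
  2 | R B0 → L0 hit [D]
  3 | R B2 → L0 miss wb→B0 [-]
  4 | W B0 → L0 miss [D]
  5 | W B1 → L1 miss [D]
  6 | R B1 → L1 hit [D]
  7 | W B3 → L1 miss wb→B1 [D]
  8 | R B1 → L1 miss wb→B3 [-]
  9 | W B1 → L1 hit [D]
  10 | R B1 → L1 hit [D]
  11 | W B3 → L1 miss wb→B1 [D]
  12 | W B5 → L1 miss wb→B3 [D]
  13 | R B1 → L1 miss wb→B5 [-]

WB = [0, 1, 3, 1, 3, 5]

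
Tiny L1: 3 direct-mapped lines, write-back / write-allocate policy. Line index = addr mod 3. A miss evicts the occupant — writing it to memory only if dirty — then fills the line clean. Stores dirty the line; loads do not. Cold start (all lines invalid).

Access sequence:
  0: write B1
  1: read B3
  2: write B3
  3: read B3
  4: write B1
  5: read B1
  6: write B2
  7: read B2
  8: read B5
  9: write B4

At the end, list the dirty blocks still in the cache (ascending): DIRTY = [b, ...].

0: W B1 → L1 miss [D]
1: R B3 → L0 miss [-]
2: W B3 → L0 hit [D]
3: R B3 → L0 hit [D]
4: W B1 → L1 hit [D]
5: R B1 → L1 hit [D]
6: W B2 → L2 miss [D]
7: R B2 → L2 hit [D]
8: R B5 → L2 miss wb→B2 [-]
9: W B4 → L1 miss wb→B1 [D]

DIRTY = [3, 4]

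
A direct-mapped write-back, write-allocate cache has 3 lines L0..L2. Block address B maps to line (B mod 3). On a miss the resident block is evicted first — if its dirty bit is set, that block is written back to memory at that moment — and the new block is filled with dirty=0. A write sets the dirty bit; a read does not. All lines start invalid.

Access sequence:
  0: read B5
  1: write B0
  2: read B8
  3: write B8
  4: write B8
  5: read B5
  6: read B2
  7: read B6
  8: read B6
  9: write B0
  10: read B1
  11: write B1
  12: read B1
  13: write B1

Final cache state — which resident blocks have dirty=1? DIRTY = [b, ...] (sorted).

DIRTY = [0, 1]

0: R B5 -> L2 miss  d=-]
1: W B0 -> L0 miss  d=D]
2: R B8 -> L2 miss  d=-]
3: W B8 -> L2 hit  d=D]
4: W B8 -> L2 hit  d=D]
5: R B5 -> L2 miss wb->B8  d=-]
6: R B2 -> L2 miss  d=-]
7: R B6 -> L0 miss wb->B0  d=-]
8: R B6 -> L0 hit  d=-]
9: W B0 -> L0 miss  d=D]
10: R B1 -> L1 miss  d=-]
11: W B1 -> L1 hit  d=D]
12: R B1 -> L1 hit  d=D]
13: W B1 -> L1 hit  d=D]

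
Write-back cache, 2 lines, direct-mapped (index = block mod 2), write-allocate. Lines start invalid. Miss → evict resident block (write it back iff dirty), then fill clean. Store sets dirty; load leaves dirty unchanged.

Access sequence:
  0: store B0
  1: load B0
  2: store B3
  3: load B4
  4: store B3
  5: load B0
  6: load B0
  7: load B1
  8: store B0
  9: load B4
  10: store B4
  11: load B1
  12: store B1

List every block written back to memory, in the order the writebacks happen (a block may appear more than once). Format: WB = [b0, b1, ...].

WB = [0, 3, 0]

0: W B0 -> L0 miss  d=D]
1: R B0 -> L0 hit  d=D]
2: W B3 -> L1 miss  d=D]
3: R B4 -> L0 miss wb->B0  d=-]
4: W B3 -> L1 hit  d=D]
5: R B0 -> L0 miss  d=-]
6: R B0 -> L0 hit  d=-]
7: R B1 -> L1 miss wb->B3  d=-]
8: W B0 -> L0 hit  d=D]
9: R B4 -> L0 miss wb->B0  d=-]
10: W B4 -> L0 hit  d=D]
11: R B1 -> L1 hit  d=-]
12: W B1 -> L1 hit  d=D]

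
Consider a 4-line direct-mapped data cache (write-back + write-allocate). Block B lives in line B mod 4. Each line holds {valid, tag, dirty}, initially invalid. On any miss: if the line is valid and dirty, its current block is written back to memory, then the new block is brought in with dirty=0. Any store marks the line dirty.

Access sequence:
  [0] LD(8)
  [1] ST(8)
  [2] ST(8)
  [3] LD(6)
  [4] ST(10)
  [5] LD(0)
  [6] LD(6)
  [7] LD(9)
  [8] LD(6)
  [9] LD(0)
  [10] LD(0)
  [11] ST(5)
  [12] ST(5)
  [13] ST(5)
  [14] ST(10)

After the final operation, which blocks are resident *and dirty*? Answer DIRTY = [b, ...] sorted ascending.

0: R B8 -> L0 miss  d=-]
1: W B8 -> L0 hit  d=D]
2: W B8 -> L0 hit  d=D]
3: R B6 -> L2 miss  d=-]
4: W B10 -> L2 miss  d=D]
5: R B0 -> L0 miss wb->B8  d=-]
6: R B6 -> L2 miss wb->B10  d=-]
7: R B9 -> L1 miss  d=-]
8: R B6 -> L2 hit  d=-]
9: R B0 -> L0 hit  d=-]
10: R B0 -> L0 hit  d=-]
11: W B5 -> L1 miss  d=D]
12: W B5 -> L1 hit  d=D]
13: W B5 -> L1 hit  d=D]
14: W B10 -> L2 miss  d=D]

DIRTY = [5, 10]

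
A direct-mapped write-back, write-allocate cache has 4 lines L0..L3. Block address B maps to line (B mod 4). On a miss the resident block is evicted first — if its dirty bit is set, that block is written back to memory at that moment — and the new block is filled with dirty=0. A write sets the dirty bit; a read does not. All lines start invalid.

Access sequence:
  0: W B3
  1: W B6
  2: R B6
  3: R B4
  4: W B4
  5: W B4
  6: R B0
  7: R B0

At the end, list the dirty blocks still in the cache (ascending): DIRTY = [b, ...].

  0 | W B3 → L3 miss [D]
  1 | W B6 → L2 miss [D]
  2 | R B6 → L2 hit [D]
  3 | R B4 → L0 miss [-]
  4 | W B4 → L0 hit [D]
  5 | W B4 → L0 hit [D]
  6 | R B0 → L0 miss wb→B4 [-]
  7 | R B0 → L0 hit [-]

DIRTY = [3, 6]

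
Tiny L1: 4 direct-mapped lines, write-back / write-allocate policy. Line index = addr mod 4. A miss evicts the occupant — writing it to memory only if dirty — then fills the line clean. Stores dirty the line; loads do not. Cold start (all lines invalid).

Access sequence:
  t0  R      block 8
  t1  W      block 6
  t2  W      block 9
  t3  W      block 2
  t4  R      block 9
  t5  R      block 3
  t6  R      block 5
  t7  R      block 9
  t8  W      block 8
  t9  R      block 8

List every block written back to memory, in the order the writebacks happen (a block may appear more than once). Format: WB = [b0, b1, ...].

WB = [6, 9]

0: R B8 → L0 miss [-]
1: W B6 → L2 miss [D]
2: W B9 → L1 miss [D]
3: W B2 → L2 miss wb→B6 [D]
4: R B9 → L1 hit [D]
5: R B3 → L3 miss [-]
6: R B5 → L1 miss wb→B9 [-]
7: R B9 → L1 miss [-]
8: W B8 → L0 hit [D]
9: R B8 → L0 hit [D]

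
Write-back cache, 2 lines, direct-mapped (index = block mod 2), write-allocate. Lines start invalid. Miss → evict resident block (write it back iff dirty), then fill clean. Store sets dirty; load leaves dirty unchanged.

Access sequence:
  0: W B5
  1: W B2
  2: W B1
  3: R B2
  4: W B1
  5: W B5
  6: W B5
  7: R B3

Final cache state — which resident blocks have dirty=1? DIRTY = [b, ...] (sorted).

  0 | W B5 → L1 miss [D]
  1 | W B2 → L0 miss [D]
  2 | W B1 → L1 miss wb→B5 [D]
  3 | R B2 → L0 hit [D]
  4 | W B1 → L1 hit [D]
  5 | W B5 → L1 miss wb→B1 [D]
  6 | W B5 → L1 hit [D]
  7 | R B3 → L1 miss wb→B5 [-]

DIRTY = [2]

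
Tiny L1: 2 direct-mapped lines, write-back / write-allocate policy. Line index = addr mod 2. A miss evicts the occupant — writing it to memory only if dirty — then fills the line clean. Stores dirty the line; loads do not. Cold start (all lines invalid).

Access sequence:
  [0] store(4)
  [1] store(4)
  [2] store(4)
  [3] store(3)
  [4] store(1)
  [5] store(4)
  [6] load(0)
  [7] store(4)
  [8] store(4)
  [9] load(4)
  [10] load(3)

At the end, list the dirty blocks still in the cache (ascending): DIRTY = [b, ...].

DIRTY = [4]

0: W B4 -> L0 miss  d=D]
1: W B4 -> L0 hit  d=D]
2: W B4 -> L0 hit  d=D]
3: W B3 -> L1 miss  d=D]
4: W B1 -> L1 miss wb->B3  d=D]
5: W B4 -> L0 hit  d=D]
6: R B0 -> L0 miss wb->B4  d=-]
7: W B4 -> L0 miss  d=D]
8: W B4 -> L0 hit  d=D]
9: R B4 -> L0 hit  d=D]
10: R B3 -> L1 miss wb->B1  d=-]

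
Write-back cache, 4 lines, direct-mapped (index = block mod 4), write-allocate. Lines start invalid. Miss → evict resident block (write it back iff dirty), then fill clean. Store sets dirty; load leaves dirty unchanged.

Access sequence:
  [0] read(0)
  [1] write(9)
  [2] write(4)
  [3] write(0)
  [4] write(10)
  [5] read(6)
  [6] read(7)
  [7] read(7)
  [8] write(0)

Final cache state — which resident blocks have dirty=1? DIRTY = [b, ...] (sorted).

DIRTY = [0, 9]

0: R B0 → L0 miss [-]
1: W B9 → L1 miss [D]
2: W B4 → L0 miss [D]
3: W B0 → L0 miss wb→B4 [D]
4: W B10 → L2 miss [D]
5: R B6 → L2 miss wb→B10 [-]
6: R B7 → L3 miss [-]
7: R B7 → L3 hit [-]
8: W B0 → L0 hit [D]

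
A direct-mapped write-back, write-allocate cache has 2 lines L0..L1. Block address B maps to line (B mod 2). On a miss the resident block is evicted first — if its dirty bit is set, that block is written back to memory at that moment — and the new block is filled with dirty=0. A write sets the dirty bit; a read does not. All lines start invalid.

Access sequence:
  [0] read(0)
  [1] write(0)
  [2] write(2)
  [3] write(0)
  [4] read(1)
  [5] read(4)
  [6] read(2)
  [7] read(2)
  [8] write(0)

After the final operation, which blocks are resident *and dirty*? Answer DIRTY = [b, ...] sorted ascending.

0: R B0 → L0 miss [-]
1: W B0 → L0 hit [D]
2: W B2 → L0 miss wb→B0 [D]
3: W B0 → L0 miss wb→B2 [D]
4: R B1 → L1 miss [-]
5: R B4 → L0 miss wb→B0 [-]
6: R B2 → L0 miss [-]
7: R B2 → L0 hit [-]
8: W B0 → L0 miss [D]

DIRTY = [0]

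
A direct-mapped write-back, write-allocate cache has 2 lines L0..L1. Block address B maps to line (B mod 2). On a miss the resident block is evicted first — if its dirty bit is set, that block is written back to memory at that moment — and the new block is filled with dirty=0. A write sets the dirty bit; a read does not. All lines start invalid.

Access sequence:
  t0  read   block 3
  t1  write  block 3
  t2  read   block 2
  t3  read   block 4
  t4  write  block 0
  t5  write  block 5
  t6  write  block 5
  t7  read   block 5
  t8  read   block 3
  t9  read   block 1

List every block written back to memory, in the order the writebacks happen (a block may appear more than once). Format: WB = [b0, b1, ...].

  0 | R B3 → L1 miss [-]
  1 | W B3 → L1 hit [D]
  2 | R B2 → L0 miss [-]
  3 | R B4 → L0 miss [-]
  4 | W B0 → L0 miss [D]
  5 | W B5 → L1 miss wb→B3 [D]
  6 | W B5 → L1 hit [D]
  7 | R B5 → L1 hit [D]
  8 | R B3 → L1 miss wb→B5 [-]
  9 | R B1 → L1 miss [-]

WB = [3, 5]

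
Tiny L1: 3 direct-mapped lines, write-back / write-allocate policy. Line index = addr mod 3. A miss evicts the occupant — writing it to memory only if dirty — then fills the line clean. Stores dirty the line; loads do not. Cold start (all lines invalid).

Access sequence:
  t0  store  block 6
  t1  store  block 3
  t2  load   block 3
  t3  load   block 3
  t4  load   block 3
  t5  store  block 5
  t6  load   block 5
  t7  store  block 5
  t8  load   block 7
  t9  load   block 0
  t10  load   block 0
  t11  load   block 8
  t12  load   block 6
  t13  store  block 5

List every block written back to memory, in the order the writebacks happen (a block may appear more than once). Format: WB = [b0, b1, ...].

WB = [6, 3, 5]

0: W B6 -> L0 miss  d=D]
1: W B3 -> L0 miss wb->B6  d=D]
2: R B3 -> L0 hit  d=D]
3: R B3 -> L0 hit  d=D]
4: R B3 -> L0 hit  d=D]
5: W B5 -> L2 miss  d=D]
6: R B5 -> L2 hit  d=D]
7: W B5 -> L2 hit  d=D]
8: R B7 -> L1 miss  d=-]
9: R B0 -> L0 miss wb->B3  d=-]
10: R B0 -> L0 hit  d=-]
11: R B8 -> L2 miss wb->B5  d=-]
12: R B6 -> L0 miss  d=-]
13: W B5 -> L2 miss  d=D]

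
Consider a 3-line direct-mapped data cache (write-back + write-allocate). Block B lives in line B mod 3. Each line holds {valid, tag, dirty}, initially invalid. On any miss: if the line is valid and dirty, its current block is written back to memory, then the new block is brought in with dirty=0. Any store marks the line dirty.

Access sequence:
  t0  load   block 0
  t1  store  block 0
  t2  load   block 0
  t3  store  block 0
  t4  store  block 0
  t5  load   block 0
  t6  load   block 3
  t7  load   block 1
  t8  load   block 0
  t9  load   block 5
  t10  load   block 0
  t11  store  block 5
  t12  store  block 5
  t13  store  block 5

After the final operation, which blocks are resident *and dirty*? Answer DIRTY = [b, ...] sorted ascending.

DIRTY = [5]

  0 | R B0 → L0 miss [-]
  1 | W B0 → L0 hit [D]
  2 | R B0 → L0 hit [D]
  3 | W B0 → L0 hit [D]
  4 | W B0 → L0 hit [D]
  5 | R B0 → L0 hit [D]
  6 | R B3 → L0 miss wb→B0 [-]
  7 | R B1 → L1 miss [-]
  8 | R B0 → L0 miss [-]
  9 | R B5 → L2 miss [-]
  10 | R B0 → L0 hit [-]
  11 | W B5 → L2 hit [D]
  12 | W B5 → L2 hit [D]
  13 | W B5 → L2 hit [D]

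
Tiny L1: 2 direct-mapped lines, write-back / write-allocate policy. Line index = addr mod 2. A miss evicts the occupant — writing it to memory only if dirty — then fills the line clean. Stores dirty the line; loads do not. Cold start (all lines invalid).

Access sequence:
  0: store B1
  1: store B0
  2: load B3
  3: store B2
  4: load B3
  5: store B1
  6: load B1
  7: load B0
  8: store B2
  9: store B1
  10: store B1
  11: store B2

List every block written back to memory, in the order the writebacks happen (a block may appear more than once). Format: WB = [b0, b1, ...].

  0 | W B1 → L1 miss [D]
  1 | W B0 → L0 miss [D]
  2 | R B3 → L1 miss wb→B1 [-]
  3 | W B2 → L0 miss wb→B0 [D]
  4 | R B3 → L1 hit [-]
  5 | W B1 → L1 miss [D]
  6 | R B1 → L1 hit [D]
  7 | R B0 → L0 miss wb→B2 [-]
  8 | W B2 → L0 miss [D]
  9 | W B1 → L1 hit [D]
  10 | W B1 → L1 hit [D]
  11 | W B2 → L0 hit [D]

WB = [1, 0, 2]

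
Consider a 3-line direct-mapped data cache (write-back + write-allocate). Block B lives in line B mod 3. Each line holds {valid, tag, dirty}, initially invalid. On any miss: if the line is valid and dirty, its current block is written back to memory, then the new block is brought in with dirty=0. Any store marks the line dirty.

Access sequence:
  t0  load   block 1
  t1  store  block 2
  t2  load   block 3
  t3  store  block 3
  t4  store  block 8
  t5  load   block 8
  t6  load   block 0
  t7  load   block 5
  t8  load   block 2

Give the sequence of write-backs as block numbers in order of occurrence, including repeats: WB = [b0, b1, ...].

  0 | R B1 → L1 miss [-]
  1 | W B2 → L2 miss [D]
  2 | R B3 → L0 miss [-]
  3 | W B3 → L0 hit [D]
  4 | W B8 → L2 miss wb→B2 [D]
  5 | R B8 → L2 hit [D]
  6 | R B0 → L0 miss wb→B3 [-]
  7 | R B5 → L2 miss wb→B8 [-]
  8 | R B2 → L2 miss [-]

WB = [2, 3, 8]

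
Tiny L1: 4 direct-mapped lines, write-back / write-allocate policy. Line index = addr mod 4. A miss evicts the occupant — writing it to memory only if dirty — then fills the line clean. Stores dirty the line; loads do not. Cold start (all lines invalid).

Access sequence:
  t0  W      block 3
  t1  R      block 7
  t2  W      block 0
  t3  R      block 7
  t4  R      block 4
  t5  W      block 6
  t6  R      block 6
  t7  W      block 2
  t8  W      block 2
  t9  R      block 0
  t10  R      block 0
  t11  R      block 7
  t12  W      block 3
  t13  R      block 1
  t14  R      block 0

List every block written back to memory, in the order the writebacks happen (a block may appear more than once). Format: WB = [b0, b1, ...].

  0 | W B3 → L3 miss [D]
  1 | R B7 → L3 miss wb→B3 [-]
  2 | W B0 → L0 miss [D]
  3 | R B7 → L3 hit [-]
  4 | R B4 → L0 miss wb→B0 [-]
  5 | W B6 → L2 miss [D]
  6 | R B6 → L2 hit [D]
  7 | W B2 → L2 miss wb→B6 [D]
  8 | W B2 → L2 hit [D]
  9 | R B0 → L0 miss [-]
  10 | R B0 → L0 hit [-]
  11 | R B7 → L3 hit [-]
  12 | W B3 → L3 miss [D]
  13 | R B1 → L1 miss [-]
  14 | R B0 → L0 hit [-]

WB = [3, 0, 6]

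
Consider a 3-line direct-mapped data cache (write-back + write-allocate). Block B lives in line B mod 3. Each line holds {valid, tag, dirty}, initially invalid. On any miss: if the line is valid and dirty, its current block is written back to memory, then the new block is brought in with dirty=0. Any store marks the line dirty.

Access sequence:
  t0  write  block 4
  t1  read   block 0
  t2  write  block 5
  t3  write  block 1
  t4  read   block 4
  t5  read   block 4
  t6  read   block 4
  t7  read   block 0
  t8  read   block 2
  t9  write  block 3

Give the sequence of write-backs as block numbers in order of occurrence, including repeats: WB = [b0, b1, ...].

WB = [4, 1, 5]

  0 | W B4 → L1 miss [D]
  1 | R B0 → L0 miss [-]
  2 | W B5 → L2 miss [D]
  3 | W B1 → L1 miss wb→B4 [D]
  4 | R B4 → L1 miss wb→B1 [-]
  5 | R B4 → L1 hit [-]
  6 | R B4 → L1 hit [-]
  7 | R B0 → L0 hit [-]
  8 | R B2 → L2 miss wb→B5 [-]
  9 | W B3 → L0 miss [D]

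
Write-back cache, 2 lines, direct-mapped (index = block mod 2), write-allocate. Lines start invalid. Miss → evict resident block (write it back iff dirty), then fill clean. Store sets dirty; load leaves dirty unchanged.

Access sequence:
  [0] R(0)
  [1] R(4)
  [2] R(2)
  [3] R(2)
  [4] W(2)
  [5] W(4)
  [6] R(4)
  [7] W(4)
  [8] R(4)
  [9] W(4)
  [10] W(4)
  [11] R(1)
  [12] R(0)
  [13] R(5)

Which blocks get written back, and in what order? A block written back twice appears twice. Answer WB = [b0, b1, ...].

0: R B0 -> L0 miss  d=-]
1: R B4 -> L0 miss  d=-]
2: R B2 -> L0 miss  d=-]
3: R B2 -> L0 hit  d=-]
4: W B2 -> L0 hit  d=D]
5: W B4 -> L0 miss wb->B2  d=D]
6: R B4 -> L0 hit  d=D]
7: W B4 -> L0 hit  d=D]
8: R B4 -> L0 hit  d=D]
9: W B4 -> L0 hit  d=D]
10: W B4 -> L0 hit  d=D]
11: R B1 -> L1 miss  d=-]
12: R B0 -> L0 miss wb->B4  d=-]
13: R B5 -> L1 miss  d=-]

WB = [2, 4]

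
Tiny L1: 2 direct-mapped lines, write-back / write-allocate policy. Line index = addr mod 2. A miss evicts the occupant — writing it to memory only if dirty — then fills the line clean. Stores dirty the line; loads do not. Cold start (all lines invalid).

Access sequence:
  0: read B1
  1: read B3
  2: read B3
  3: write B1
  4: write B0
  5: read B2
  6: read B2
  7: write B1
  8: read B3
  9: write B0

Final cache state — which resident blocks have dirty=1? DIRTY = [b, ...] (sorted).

DIRTY = [0]

0: R B1 → L1 miss [-]
1: R B3 → L1 miss [-]
2: R B3 → L1 hit [-]
3: W B1 → L1 miss [D]
4: W B0 → L0 miss [D]
5: R B2 → L0 miss wb→B0 [-]
6: R B2 → L0 hit [-]
7: W B1 → L1 hit [D]
8: R B3 → L1 miss wb→B1 [-]
9: W B0 → L0 miss [D]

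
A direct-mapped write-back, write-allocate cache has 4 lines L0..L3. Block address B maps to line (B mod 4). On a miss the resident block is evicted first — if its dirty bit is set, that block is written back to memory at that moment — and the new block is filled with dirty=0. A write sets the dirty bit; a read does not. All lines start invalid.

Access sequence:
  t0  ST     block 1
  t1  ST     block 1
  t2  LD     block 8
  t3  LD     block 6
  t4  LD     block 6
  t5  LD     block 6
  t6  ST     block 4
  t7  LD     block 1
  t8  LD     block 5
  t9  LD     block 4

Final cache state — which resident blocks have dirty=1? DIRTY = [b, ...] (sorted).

DIRTY = [4]

0: W B1 -> L1 miss  d=D]
1: W B1 -> L1 hit  d=D]
2: R B8 -> L0 miss  d=-]
3: R B6 -> L2 miss  d=-]
4: R B6 -> L2 hit  d=-]
5: R B6 -> L2 hit  d=-]
6: W B4 -> L0 miss  d=D]
7: R B1 -> L1 hit  d=D]
8: R B5 -> L1 miss wb->B1  d=-]
9: R B4 -> L0 hit  d=D]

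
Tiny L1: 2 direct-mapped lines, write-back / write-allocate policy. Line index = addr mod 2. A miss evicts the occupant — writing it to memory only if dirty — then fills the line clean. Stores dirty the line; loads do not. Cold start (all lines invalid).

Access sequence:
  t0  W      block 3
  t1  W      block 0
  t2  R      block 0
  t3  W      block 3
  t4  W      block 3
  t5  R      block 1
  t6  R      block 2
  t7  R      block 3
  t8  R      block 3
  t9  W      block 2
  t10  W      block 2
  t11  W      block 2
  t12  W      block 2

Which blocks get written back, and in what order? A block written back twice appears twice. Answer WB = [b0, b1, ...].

  0 | W B3 → L1 miss [D]
  1 | W B0 → L0 miss [D]
  2 | R B0 → L0 hit [D]
  3 | W B3 → L1 hit [D]
  4 | W B3 → L1 hit [D]
  5 | R B1 → L1 miss wb→B3 [-]
  6 | R B2 → L0 miss wb→B0 [-]
  7 | R B3 → L1 miss [-]
  8 | R B3 → L1 hit [-]
  9 | W B2 → L0 hit [D]
  10 | W B2 → L0 hit [D]
  11 | W B2 → L0 hit [D]
  12 | W B2 → L0 hit [D]

WB = [3, 0]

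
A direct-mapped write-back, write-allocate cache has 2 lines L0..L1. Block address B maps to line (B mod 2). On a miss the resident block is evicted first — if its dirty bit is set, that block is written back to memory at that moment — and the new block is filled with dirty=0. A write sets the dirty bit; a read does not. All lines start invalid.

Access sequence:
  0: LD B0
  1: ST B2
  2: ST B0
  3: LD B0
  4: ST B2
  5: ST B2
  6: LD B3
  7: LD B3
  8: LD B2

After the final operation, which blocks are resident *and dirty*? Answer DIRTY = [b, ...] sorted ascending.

0: R B0 → L0 miss [-]
1: W B2 → L0 miss [D]
2: W B0 → L0 miss wb→B2 [D]
3: R B0 → L0 hit [D]
4: W B2 → L0 miss wb→B0 [D]
5: W B2 → L0 hit [D]
6: R B3 → L1 miss [-]
7: R B3 → L1 hit [-]
8: R B2 → L0 hit [D]

DIRTY = [2]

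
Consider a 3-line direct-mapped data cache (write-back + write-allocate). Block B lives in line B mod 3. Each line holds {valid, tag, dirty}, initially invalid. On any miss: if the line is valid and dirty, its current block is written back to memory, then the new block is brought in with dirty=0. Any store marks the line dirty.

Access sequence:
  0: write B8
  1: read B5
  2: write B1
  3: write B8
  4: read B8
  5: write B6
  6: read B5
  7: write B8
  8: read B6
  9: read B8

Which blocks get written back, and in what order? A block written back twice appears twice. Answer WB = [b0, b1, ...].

WB = [8, 8]

  0 | W B8 → L2 miss [D]
  1 | R B5 → L2 miss wb→B8 [-]
  2 | W B1 → L1 miss [D]
  3 | W B8 → L2 miss [D]
  4 | R B8 → L2 hit [D]
  5 | W B6 → L0 miss [D]
  6 | R B5 → L2 miss wb→B8 [-]
  7 | W B8 → L2 miss [D]
  8 | R B6 → L0 hit [D]
  9 | R B8 → L2 hit [D]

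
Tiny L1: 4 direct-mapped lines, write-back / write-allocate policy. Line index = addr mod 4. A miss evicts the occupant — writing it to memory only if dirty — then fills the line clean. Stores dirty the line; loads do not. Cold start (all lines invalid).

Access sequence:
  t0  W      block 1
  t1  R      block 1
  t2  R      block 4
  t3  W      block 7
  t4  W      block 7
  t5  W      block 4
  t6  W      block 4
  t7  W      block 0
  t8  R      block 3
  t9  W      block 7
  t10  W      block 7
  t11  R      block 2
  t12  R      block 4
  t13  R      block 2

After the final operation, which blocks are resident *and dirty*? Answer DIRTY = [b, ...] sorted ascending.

0: W B1 -> L1 miss  d=D]
1: R B1 -> L1 hit  d=D]
2: R B4 -> L0 miss  d=-]
3: W B7 -> L3 miss  d=D]
4: W B7 -> L3 hit  d=D]
5: W B4 -> L0 hit  d=D]
6: W B4 -> L0 hit  d=D]
7: W B0 -> L0 miss wb->B4  d=D]
8: R B3 -> L3 miss wb->B7  d=-]
9: W B7 -> L3 miss  d=D]
10: W B7 -> L3 hit  d=D]
11: R B2 -> L2 miss  d=-]
12: R B4 -> L0 miss wb->B0  d=-]
13: R B2 -> L2 hit  d=-]

DIRTY = [1, 7]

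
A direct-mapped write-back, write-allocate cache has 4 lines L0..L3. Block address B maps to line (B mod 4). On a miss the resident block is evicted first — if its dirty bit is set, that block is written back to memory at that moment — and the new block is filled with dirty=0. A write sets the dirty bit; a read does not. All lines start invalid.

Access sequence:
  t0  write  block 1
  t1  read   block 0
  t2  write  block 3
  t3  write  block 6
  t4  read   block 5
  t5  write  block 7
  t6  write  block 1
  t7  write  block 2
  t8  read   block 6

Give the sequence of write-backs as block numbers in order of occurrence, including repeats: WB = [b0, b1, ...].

WB = [1, 3, 6, 2]

0: W B1 -> L1 miss  d=D]
1: R B0 -> L0 miss  d=-]
2: W B3 -> L3 miss  d=D]
3: W B6 -> L2 miss  d=D]
4: R B5 -> L1 miss wb->B1  d=-]
5: W B7 -> L3 miss wb->B3  d=D]
6: W B1 -> L1 miss  d=D]
7: W B2 -> L2 miss wb->B6  d=D]
8: R B6 -> L2 miss wb->B2  d=-]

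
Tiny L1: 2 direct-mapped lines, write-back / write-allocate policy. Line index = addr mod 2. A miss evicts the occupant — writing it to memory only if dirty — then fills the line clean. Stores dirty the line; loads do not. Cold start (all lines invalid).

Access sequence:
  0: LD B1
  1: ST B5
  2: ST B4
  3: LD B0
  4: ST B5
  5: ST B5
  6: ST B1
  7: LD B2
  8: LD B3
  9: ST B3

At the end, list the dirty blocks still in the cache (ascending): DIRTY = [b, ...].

  0 | R B1 → L1 miss [-]
  1 | W B5 → L1 miss [D]
  2 | W B4 → L0 miss [D]
  3 | R B0 → L0 miss wb→B4 [-]
  4 | W B5 → L1 hit [D]
  5 | W B5 → L1 hit [D]
  6 | W B1 → L1 miss wb→B5 [D]
  7 | R B2 → L0 miss [-]
  8 | R B3 → L1 miss wb→B1 [-]
  9 | W B3 → L1 hit [D]

DIRTY = [3]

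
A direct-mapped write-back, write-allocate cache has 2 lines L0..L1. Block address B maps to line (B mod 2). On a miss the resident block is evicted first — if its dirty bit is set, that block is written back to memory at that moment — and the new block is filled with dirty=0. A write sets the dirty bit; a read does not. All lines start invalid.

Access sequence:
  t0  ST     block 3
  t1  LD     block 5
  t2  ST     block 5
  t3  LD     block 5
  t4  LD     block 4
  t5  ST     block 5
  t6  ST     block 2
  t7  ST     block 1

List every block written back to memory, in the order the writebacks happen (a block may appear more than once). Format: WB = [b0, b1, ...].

WB = [3, 5]

0: W B3 -> L1 miss  d=D]
1: R B5 -> L1 miss wb->B3  d=-]
2: W B5 -> L1 hit  d=D]
3: R B5 -> L1 hit  d=D]
4: R B4 -> L0 miss  d=-]
5: W B5 -> L1 hit  d=D]
6: W B2 -> L0 miss  d=D]
7: W B1 -> L1 miss wb->B5  d=D]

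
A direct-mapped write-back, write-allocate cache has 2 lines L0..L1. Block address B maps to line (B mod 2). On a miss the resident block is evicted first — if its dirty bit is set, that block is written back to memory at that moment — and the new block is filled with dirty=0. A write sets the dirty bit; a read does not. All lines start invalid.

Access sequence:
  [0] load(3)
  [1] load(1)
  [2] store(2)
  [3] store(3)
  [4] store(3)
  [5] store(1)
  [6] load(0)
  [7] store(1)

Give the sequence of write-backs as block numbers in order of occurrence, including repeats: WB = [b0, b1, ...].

WB = [3, 2]

0: R B3 -> L1 miss  d=-]
1: R B1 -> L1 miss  d=-]
2: W B2 -> L0 miss  d=D]
3: W B3 -> L1 miss  d=D]
4: W B3 -> L1 hit  d=D]
5: W B1 -> L1 miss wb->B3  d=D]
6: R B0 -> L0 miss wb->B2  d=-]
7: W B1 -> L1 hit  d=D]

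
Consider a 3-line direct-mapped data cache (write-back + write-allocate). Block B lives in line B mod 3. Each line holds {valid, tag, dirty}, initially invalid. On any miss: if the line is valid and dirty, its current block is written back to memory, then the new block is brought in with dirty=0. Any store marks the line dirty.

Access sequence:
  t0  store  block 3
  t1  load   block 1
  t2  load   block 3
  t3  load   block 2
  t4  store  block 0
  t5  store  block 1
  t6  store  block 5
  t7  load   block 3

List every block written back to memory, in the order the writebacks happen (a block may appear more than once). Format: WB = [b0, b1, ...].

WB = [3, 0]

  0 | W B3 → L0 miss [D]
  1 | R B1 → L1 miss [-]
  2 | R B3 → L0 hit [D]
  3 | R B2 → L2 miss [-]
  4 | W B0 → L0 miss wb→B3 [D]
  5 | W B1 → L1 hit [D]
  6 | W B5 → L2 miss [D]
  7 | R B3 → L0 miss wb→B0 [-]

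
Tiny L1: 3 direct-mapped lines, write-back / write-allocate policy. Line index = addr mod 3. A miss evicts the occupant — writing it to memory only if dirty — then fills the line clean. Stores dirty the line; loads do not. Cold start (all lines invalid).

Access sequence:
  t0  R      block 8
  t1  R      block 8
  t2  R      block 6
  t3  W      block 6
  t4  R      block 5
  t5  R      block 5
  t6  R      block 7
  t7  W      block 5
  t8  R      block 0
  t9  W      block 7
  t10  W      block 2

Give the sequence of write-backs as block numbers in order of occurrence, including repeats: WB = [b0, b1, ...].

WB = [6, 5]

0: R B8 → L2 miss [-]
1: R B8 → L2 hit [-]
2: R B6 → L0 miss [-]
3: W B6 → L0 hit [D]
4: R B5 → L2 miss [-]
5: R B5 → L2 hit [-]
6: R B7 → L1 miss [-]
7: W B5 → L2 hit [D]
8: R B0 → L0 miss wb→B6 [-]
9: W B7 → L1 hit [D]
10: W B2 → L2 miss wb→B5 [D]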